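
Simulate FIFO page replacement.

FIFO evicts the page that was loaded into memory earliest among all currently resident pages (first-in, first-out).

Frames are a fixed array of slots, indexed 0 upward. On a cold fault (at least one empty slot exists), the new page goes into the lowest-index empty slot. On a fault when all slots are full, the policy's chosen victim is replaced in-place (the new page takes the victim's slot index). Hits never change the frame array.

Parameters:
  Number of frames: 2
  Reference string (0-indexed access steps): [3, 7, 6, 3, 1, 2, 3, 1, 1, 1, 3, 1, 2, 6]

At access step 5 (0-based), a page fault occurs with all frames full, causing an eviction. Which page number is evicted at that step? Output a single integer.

Answer: 3

Derivation:
Step 0: ref 3 -> FAULT, frames=[3,-]
Step 1: ref 7 -> FAULT, frames=[3,7]
Step 2: ref 6 -> FAULT, evict 3, frames=[6,7]
Step 3: ref 3 -> FAULT, evict 7, frames=[6,3]
Step 4: ref 1 -> FAULT, evict 6, frames=[1,3]
Step 5: ref 2 -> FAULT, evict 3, frames=[1,2]
At step 5: evicted page 3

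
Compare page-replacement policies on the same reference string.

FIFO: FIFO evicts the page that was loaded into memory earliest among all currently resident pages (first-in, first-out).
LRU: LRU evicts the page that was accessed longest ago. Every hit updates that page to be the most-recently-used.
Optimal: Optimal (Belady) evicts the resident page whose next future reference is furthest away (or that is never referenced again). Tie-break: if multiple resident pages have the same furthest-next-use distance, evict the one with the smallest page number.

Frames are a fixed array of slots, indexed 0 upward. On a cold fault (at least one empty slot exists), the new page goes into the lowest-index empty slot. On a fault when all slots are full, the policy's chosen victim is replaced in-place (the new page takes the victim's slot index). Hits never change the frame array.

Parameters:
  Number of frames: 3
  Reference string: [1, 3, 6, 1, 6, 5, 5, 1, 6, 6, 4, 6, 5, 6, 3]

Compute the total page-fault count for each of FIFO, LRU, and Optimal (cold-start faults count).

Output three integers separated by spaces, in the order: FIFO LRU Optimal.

--- FIFO ---
  step 0: ref 1 -> FAULT, frames=[1,-,-] (faults so far: 1)
  step 1: ref 3 -> FAULT, frames=[1,3,-] (faults so far: 2)
  step 2: ref 6 -> FAULT, frames=[1,3,6] (faults so far: 3)
  step 3: ref 1 -> HIT, frames=[1,3,6] (faults so far: 3)
  step 4: ref 6 -> HIT, frames=[1,3,6] (faults so far: 3)
  step 5: ref 5 -> FAULT, evict 1, frames=[5,3,6] (faults so far: 4)
  step 6: ref 5 -> HIT, frames=[5,3,6] (faults so far: 4)
  step 7: ref 1 -> FAULT, evict 3, frames=[5,1,6] (faults so far: 5)
  step 8: ref 6 -> HIT, frames=[5,1,6] (faults so far: 5)
  step 9: ref 6 -> HIT, frames=[5,1,6] (faults so far: 5)
  step 10: ref 4 -> FAULT, evict 6, frames=[5,1,4] (faults so far: 6)
  step 11: ref 6 -> FAULT, evict 5, frames=[6,1,4] (faults so far: 7)
  step 12: ref 5 -> FAULT, evict 1, frames=[6,5,4] (faults so far: 8)
  step 13: ref 6 -> HIT, frames=[6,5,4] (faults so far: 8)
  step 14: ref 3 -> FAULT, evict 4, frames=[6,5,3] (faults so far: 9)
  FIFO total faults: 9
--- LRU ---
  step 0: ref 1 -> FAULT, frames=[1,-,-] (faults so far: 1)
  step 1: ref 3 -> FAULT, frames=[1,3,-] (faults so far: 2)
  step 2: ref 6 -> FAULT, frames=[1,3,6] (faults so far: 3)
  step 3: ref 1 -> HIT, frames=[1,3,6] (faults so far: 3)
  step 4: ref 6 -> HIT, frames=[1,3,6] (faults so far: 3)
  step 5: ref 5 -> FAULT, evict 3, frames=[1,5,6] (faults so far: 4)
  step 6: ref 5 -> HIT, frames=[1,5,6] (faults so far: 4)
  step 7: ref 1 -> HIT, frames=[1,5,6] (faults so far: 4)
  step 8: ref 6 -> HIT, frames=[1,5,6] (faults so far: 4)
  step 9: ref 6 -> HIT, frames=[1,5,6] (faults so far: 4)
  step 10: ref 4 -> FAULT, evict 5, frames=[1,4,6] (faults so far: 5)
  step 11: ref 6 -> HIT, frames=[1,4,6] (faults so far: 5)
  step 12: ref 5 -> FAULT, evict 1, frames=[5,4,6] (faults so far: 6)
  step 13: ref 6 -> HIT, frames=[5,4,6] (faults so far: 6)
  step 14: ref 3 -> FAULT, evict 4, frames=[5,3,6] (faults so far: 7)
  LRU total faults: 7
--- Optimal ---
  step 0: ref 1 -> FAULT, frames=[1,-,-] (faults so far: 1)
  step 1: ref 3 -> FAULT, frames=[1,3,-] (faults so far: 2)
  step 2: ref 6 -> FAULT, frames=[1,3,6] (faults so far: 3)
  step 3: ref 1 -> HIT, frames=[1,3,6] (faults so far: 3)
  step 4: ref 6 -> HIT, frames=[1,3,6] (faults so far: 3)
  step 5: ref 5 -> FAULT, evict 3, frames=[1,5,6] (faults so far: 4)
  step 6: ref 5 -> HIT, frames=[1,5,6] (faults so far: 4)
  step 7: ref 1 -> HIT, frames=[1,5,6] (faults so far: 4)
  step 8: ref 6 -> HIT, frames=[1,5,6] (faults so far: 4)
  step 9: ref 6 -> HIT, frames=[1,5,6] (faults so far: 4)
  step 10: ref 4 -> FAULT, evict 1, frames=[4,5,6] (faults so far: 5)
  step 11: ref 6 -> HIT, frames=[4,5,6] (faults so far: 5)
  step 12: ref 5 -> HIT, frames=[4,5,6] (faults so far: 5)
  step 13: ref 6 -> HIT, frames=[4,5,6] (faults so far: 5)
  step 14: ref 3 -> FAULT, evict 4, frames=[3,5,6] (faults so far: 6)
  Optimal total faults: 6

Answer: 9 7 6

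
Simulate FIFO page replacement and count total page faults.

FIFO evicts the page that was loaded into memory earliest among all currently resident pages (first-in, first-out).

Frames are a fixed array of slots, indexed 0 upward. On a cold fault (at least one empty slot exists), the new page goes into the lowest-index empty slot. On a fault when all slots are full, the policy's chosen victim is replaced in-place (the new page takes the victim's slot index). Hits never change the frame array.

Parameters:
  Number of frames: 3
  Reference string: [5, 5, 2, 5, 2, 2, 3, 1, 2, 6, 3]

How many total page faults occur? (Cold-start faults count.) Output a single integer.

Answer: 5

Derivation:
Step 0: ref 5 → FAULT, frames=[5,-,-]
Step 1: ref 5 → HIT, frames=[5,-,-]
Step 2: ref 2 → FAULT, frames=[5,2,-]
Step 3: ref 5 → HIT, frames=[5,2,-]
Step 4: ref 2 → HIT, frames=[5,2,-]
Step 5: ref 2 → HIT, frames=[5,2,-]
Step 6: ref 3 → FAULT, frames=[5,2,3]
Step 7: ref 1 → FAULT (evict 5), frames=[1,2,3]
Step 8: ref 2 → HIT, frames=[1,2,3]
Step 9: ref 6 → FAULT (evict 2), frames=[1,6,3]
Step 10: ref 3 → HIT, frames=[1,6,3]
Total faults: 5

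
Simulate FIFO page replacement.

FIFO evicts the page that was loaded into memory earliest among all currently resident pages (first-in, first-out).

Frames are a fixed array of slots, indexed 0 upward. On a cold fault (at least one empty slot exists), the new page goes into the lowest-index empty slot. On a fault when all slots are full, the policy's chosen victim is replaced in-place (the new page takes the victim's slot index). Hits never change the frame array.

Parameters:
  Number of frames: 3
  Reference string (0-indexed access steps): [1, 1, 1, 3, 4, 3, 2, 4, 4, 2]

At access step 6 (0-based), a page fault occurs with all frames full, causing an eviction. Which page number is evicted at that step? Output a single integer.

Step 0: ref 1 -> FAULT, frames=[1,-,-]
Step 1: ref 1 -> HIT, frames=[1,-,-]
Step 2: ref 1 -> HIT, frames=[1,-,-]
Step 3: ref 3 -> FAULT, frames=[1,3,-]
Step 4: ref 4 -> FAULT, frames=[1,3,4]
Step 5: ref 3 -> HIT, frames=[1,3,4]
Step 6: ref 2 -> FAULT, evict 1, frames=[2,3,4]
At step 6: evicted page 1

Answer: 1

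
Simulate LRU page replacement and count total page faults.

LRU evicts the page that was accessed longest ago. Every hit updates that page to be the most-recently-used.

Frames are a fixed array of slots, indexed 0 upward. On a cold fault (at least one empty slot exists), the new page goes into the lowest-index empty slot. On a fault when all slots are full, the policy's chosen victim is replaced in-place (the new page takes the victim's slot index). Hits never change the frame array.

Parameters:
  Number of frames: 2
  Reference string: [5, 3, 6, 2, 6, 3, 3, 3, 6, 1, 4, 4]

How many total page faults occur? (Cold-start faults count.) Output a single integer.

Answer: 7

Derivation:
Step 0: ref 5 → FAULT, frames=[5,-]
Step 1: ref 3 → FAULT, frames=[5,3]
Step 2: ref 6 → FAULT (evict 5), frames=[6,3]
Step 3: ref 2 → FAULT (evict 3), frames=[6,2]
Step 4: ref 6 → HIT, frames=[6,2]
Step 5: ref 3 → FAULT (evict 2), frames=[6,3]
Step 6: ref 3 → HIT, frames=[6,3]
Step 7: ref 3 → HIT, frames=[6,3]
Step 8: ref 6 → HIT, frames=[6,3]
Step 9: ref 1 → FAULT (evict 3), frames=[6,1]
Step 10: ref 4 → FAULT (evict 6), frames=[4,1]
Step 11: ref 4 → HIT, frames=[4,1]
Total faults: 7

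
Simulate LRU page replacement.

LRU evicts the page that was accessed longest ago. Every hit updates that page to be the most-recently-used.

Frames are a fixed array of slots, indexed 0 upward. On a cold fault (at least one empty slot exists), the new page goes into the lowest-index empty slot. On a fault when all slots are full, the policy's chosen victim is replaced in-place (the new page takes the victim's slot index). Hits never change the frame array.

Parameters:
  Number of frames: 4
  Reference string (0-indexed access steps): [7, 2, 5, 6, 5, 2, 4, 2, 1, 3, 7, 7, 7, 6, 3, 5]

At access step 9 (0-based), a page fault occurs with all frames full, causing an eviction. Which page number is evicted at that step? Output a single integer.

Step 0: ref 7 -> FAULT, frames=[7,-,-,-]
Step 1: ref 2 -> FAULT, frames=[7,2,-,-]
Step 2: ref 5 -> FAULT, frames=[7,2,5,-]
Step 3: ref 6 -> FAULT, frames=[7,2,5,6]
Step 4: ref 5 -> HIT, frames=[7,2,5,6]
Step 5: ref 2 -> HIT, frames=[7,2,5,6]
Step 6: ref 4 -> FAULT, evict 7, frames=[4,2,5,6]
Step 7: ref 2 -> HIT, frames=[4,2,5,6]
Step 8: ref 1 -> FAULT, evict 6, frames=[4,2,5,1]
Step 9: ref 3 -> FAULT, evict 5, frames=[4,2,3,1]
At step 9: evicted page 5

Answer: 5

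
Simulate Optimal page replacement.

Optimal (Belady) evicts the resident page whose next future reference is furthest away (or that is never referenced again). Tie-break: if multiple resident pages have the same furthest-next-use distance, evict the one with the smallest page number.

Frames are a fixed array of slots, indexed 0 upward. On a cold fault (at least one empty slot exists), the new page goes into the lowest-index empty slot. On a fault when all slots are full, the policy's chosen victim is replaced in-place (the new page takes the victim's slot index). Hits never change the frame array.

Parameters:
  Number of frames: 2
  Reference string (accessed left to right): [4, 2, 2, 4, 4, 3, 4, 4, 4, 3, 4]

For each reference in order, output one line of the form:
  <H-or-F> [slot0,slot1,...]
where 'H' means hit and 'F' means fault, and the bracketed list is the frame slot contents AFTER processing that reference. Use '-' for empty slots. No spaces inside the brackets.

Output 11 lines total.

F [4,-]
F [4,2]
H [4,2]
H [4,2]
H [4,2]
F [4,3]
H [4,3]
H [4,3]
H [4,3]
H [4,3]
H [4,3]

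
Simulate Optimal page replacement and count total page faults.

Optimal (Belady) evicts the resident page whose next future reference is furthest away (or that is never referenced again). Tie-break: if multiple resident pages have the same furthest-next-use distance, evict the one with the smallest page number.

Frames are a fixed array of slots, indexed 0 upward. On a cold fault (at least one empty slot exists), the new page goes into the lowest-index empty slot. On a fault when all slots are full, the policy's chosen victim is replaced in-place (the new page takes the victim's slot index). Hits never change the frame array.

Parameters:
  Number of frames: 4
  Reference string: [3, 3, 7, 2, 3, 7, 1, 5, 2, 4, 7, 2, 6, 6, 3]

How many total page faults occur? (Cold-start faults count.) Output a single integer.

Step 0: ref 3 → FAULT, frames=[3,-,-,-]
Step 1: ref 3 → HIT, frames=[3,-,-,-]
Step 2: ref 7 → FAULT, frames=[3,7,-,-]
Step 3: ref 2 → FAULT, frames=[3,7,2,-]
Step 4: ref 3 → HIT, frames=[3,7,2,-]
Step 5: ref 7 → HIT, frames=[3,7,2,-]
Step 6: ref 1 → FAULT, frames=[3,7,2,1]
Step 7: ref 5 → FAULT (evict 1), frames=[3,7,2,5]
Step 8: ref 2 → HIT, frames=[3,7,2,5]
Step 9: ref 4 → FAULT (evict 5), frames=[3,7,2,4]
Step 10: ref 7 → HIT, frames=[3,7,2,4]
Step 11: ref 2 → HIT, frames=[3,7,2,4]
Step 12: ref 6 → FAULT (evict 2), frames=[3,7,6,4]
Step 13: ref 6 → HIT, frames=[3,7,6,4]
Step 14: ref 3 → HIT, frames=[3,7,6,4]
Total faults: 7

Answer: 7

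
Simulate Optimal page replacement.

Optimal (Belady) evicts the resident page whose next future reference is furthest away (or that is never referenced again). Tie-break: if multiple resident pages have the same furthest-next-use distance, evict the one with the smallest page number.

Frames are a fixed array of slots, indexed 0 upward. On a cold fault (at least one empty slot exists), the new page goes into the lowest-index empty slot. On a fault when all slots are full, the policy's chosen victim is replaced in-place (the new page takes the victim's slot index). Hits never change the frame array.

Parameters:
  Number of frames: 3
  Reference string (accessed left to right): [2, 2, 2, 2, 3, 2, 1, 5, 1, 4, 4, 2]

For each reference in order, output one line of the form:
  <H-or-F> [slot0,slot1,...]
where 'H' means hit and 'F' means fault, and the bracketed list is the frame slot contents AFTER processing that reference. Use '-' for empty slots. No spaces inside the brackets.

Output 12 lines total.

F [2,-,-]
H [2,-,-]
H [2,-,-]
H [2,-,-]
F [2,3,-]
H [2,3,-]
F [2,3,1]
F [2,5,1]
H [2,5,1]
F [2,5,4]
H [2,5,4]
H [2,5,4]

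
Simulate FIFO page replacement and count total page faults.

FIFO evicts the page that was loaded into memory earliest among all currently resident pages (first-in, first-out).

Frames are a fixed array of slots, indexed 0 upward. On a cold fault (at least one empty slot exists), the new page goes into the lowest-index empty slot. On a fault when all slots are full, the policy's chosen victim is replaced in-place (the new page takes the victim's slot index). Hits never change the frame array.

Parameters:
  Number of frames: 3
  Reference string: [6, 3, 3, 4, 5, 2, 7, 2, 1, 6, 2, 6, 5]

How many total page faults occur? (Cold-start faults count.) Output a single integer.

Answer: 10

Derivation:
Step 0: ref 6 → FAULT, frames=[6,-,-]
Step 1: ref 3 → FAULT, frames=[6,3,-]
Step 2: ref 3 → HIT, frames=[6,3,-]
Step 3: ref 4 → FAULT, frames=[6,3,4]
Step 4: ref 5 → FAULT (evict 6), frames=[5,3,4]
Step 5: ref 2 → FAULT (evict 3), frames=[5,2,4]
Step 6: ref 7 → FAULT (evict 4), frames=[5,2,7]
Step 7: ref 2 → HIT, frames=[5,2,7]
Step 8: ref 1 → FAULT (evict 5), frames=[1,2,7]
Step 9: ref 6 → FAULT (evict 2), frames=[1,6,7]
Step 10: ref 2 → FAULT (evict 7), frames=[1,6,2]
Step 11: ref 6 → HIT, frames=[1,6,2]
Step 12: ref 5 → FAULT (evict 1), frames=[5,6,2]
Total faults: 10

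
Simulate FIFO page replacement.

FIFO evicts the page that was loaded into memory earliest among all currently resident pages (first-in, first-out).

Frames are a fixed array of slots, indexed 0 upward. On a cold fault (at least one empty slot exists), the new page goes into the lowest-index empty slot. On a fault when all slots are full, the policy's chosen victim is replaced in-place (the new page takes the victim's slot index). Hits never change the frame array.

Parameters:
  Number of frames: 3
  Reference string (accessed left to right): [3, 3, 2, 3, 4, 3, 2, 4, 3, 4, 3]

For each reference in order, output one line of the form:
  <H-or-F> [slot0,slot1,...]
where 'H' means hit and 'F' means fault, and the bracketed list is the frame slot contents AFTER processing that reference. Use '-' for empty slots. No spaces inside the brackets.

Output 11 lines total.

F [3,-,-]
H [3,-,-]
F [3,2,-]
H [3,2,-]
F [3,2,4]
H [3,2,4]
H [3,2,4]
H [3,2,4]
H [3,2,4]
H [3,2,4]
H [3,2,4]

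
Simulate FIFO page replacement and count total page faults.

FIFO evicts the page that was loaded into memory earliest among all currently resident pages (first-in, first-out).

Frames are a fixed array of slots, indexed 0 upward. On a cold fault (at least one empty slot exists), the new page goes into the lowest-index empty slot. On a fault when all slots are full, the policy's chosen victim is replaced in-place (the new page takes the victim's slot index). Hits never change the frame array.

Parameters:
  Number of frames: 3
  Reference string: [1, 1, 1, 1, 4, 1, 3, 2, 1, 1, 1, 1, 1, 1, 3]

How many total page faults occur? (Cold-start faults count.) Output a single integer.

Step 0: ref 1 → FAULT, frames=[1,-,-]
Step 1: ref 1 → HIT, frames=[1,-,-]
Step 2: ref 1 → HIT, frames=[1,-,-]
Step 3: ref 1 → HIT, frames=[1,-,-]
Step 4: ref 4 → FAULT, frames=[1,4,-]
Step 5: ref 1 → HIT, frames=[1,4,-]
Step 6: ref 3 → FAULT, frames=[1,4,3]
Step 7: ref 2 → FAULT (evict 1), frames=[2,4,3]
Step 8: ref 1 → FAULT (evict 4), frames=[2,1,3]
Step 9: ref 1 → HIT, frames=[2,1,3]
Step 10: ref 1 → HIT, frames=[2,1,3]
Step 11: ref 1 → HIT, frames=[2,1,3]
Step 12: ref 1 → HIT, frames=[2,1,3]
Step 13: ref 1 → HIT, frames=[2,1,3]
Step 14: ref 3 → HIT, frames=[2,1,3]
Total faults: 5

Answer: 5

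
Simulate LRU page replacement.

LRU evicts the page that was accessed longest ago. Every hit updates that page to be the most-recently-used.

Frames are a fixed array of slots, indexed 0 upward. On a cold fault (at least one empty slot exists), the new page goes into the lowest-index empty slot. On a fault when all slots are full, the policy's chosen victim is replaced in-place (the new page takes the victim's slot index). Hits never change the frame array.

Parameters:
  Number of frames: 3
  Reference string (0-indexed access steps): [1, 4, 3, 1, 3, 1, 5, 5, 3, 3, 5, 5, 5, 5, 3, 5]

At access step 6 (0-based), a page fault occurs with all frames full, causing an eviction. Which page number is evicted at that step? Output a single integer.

Step 0: ref 1 -> FAULT, frames=[1,-,-]
Step 1: ref 4 -> FAULT, frames=[1,4,-]
Step 2: ref 3 -> FAULT, frames=[1,4,3]
Step 3: ref 1 -> HIT, frames=[1,4,3]
Step 4: ref 3 -> HIT, frames=[1,4,3]
Step 5: ref 1 -> HIT, frames=[1,4,3]
Step 6: ref 5 -> FAULT, evict 4, frames=[1,5,3]
At step 6: evicted page 4

Answer: 4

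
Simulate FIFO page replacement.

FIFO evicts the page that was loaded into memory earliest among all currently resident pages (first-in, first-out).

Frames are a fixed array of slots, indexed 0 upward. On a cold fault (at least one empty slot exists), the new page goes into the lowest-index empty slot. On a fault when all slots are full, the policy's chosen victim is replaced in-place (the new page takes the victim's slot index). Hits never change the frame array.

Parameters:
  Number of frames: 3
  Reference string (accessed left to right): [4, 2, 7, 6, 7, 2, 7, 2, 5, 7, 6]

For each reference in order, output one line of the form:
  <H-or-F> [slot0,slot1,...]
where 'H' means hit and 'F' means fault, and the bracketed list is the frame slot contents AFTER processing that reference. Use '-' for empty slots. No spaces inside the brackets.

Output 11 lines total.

F [4,-,-]
F [4,2,-]
F [4,2,7]
F [6,2,7]
H [6,2,7]
H [6,2,7]
H [6,2,7]
H [6,2,7]
F [6,5,7]
H [6,5,7]
H [6,5,7]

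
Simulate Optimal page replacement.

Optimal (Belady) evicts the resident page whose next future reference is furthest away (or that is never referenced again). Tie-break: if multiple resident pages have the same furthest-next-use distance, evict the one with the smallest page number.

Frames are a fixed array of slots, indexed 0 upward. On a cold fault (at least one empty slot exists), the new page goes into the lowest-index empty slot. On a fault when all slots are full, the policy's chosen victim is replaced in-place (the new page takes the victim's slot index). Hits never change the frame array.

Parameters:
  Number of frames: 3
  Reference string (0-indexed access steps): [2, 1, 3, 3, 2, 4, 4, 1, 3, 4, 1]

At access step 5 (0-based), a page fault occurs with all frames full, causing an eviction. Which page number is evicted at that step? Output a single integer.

Answer: 2

Derivation:
Step 0: ref 2 -> FAULT, frames=[2,-,-]
Step 1: ref 1 -> FAULT, frames=[2,1,-]
Step 2: ref 3 -> FAULT, frames=[2,1,3]
Step 3: ref 3 -> HIT, frames=[2,1,3]
Step 4: ref 2 -> HIT, frames=[2,1,3]
Step 5: ref 4 -> FAULT, evict 2, frames=[4,1,3]
At step 5: evicted page 2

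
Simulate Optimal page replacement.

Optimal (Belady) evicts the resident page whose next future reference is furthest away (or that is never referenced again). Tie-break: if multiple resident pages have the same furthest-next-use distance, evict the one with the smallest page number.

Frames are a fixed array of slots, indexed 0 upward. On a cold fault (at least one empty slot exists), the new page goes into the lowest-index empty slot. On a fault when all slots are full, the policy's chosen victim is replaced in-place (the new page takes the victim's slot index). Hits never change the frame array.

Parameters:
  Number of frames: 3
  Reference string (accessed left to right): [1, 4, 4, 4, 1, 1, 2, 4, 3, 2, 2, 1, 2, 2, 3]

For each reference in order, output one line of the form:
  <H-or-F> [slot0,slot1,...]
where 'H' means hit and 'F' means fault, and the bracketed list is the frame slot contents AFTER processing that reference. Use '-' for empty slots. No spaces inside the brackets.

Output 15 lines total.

F [1,-,-]
F [1,4,-]
H [1,4,-]
H [1,4,-]
H [1,4,-]
H [1,4,-]
F [1,4,2]
H [1,4,2]
F [1,3,2]
H [1,3,2]
H [1,3,2]
H [1,3,2]
H [1,3,2]
H [1,3,2]
H [1,3,2]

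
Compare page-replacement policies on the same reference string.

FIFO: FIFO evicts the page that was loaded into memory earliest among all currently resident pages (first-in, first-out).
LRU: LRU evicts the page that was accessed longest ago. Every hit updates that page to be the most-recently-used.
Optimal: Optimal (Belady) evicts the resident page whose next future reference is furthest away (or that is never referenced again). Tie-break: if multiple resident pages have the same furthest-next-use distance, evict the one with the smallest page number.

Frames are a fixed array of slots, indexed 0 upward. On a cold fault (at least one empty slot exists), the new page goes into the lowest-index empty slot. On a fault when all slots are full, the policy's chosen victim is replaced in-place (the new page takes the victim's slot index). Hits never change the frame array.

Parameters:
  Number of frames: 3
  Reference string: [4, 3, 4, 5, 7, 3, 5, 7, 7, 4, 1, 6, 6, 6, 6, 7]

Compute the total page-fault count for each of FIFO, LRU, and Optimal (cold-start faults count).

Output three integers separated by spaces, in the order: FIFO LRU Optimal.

--- FIFO ---
  step 0: ref 4 -> FAULT, frames=[4,-,-] (faults so far: 1)
  step 1: ref 3 -> FAULT, frames=[4,3,-] (faults so far: 2)
  step 2: ref 4 -> HIT, frames=[4,3,-] (faults so far: 2)
  step 3: ref 5 -> FAULT, frames=[4,3,5] (faults so far: 3)
  step 4: ref 7 -> FAULT, evict 4, frames=[7,3,5] (faults so far: 4)
  step 5: ref 3 -> HIT, frames=[7,3,5] (faults so far: 4)
  step 6: ref 5 -> HIT, frames=[7,3,5] (faults so far: 4)
  step 7: ref 7 -> HIT, frames=[7,3,5] (faults so far: 4)
  step 8: ref 7 -> HIT, frames=[7,3,5] (faults so far: 4)
  step 9: ref 4 -> FAULT, evict 3, frames=[7,4,5] (faults so far: 5)
  step 10: ref 1 -> FAULT, evict 5, frames=[7,4,1] (faults so far: 6)
  step 11: ref 6 -> FAULT, evict 7, frames=[6,4,1] (faults so far: 7)
  step 12: ref 6 -> HIT, frames=[6,4,1] (faults so far: 7)
  step 13: ref 6 -> HIT, frames=[6,4,1] (faults so far: 7)
  step 14: ref 6 -> HIT, frames=[6,4,1] (faults so far: 7)
  step 15: ref 7 -> FAULT, evict 4, frames=[6,7,1] (faults so far: 8)
  FIFO total faults: 8
--- LRU ---
  step 0: ref 4 -> FAULT, frames=[4,-,-] (faults so far: 1)
  step 1: ref 3 -> FAULT, frames=[4,3,-] (faults so far: 2)
  step 2: ref 4 -> HIT, frames=[4,3,-] (faults so far: 2)
  step 3: ref 5 -> FAULT, frames=[4,3,5] (faults so far: 3)
  step 4: ref 7 -> FAULT, evict 3, frames=[4,7,5] (faults so far: 4)
  step 5: ref 3 -> FAULT, evict 4, frames=[3,7,5] (faults so far: 5)
  step 6: ref 5 -> HIT, frames=[3,7,5] (faults so far: 5)
  step 7: ref 7 -> HIT, frames=[3,7,5] (faults so far: 5)
  step 8: ref 7 -> HIT, frames=[3,7,5] (faults so far: 5)
  step 9: ref 4 -> FAULT, evict 3, frames=[4,7,5] (faults so far: 6)
  step 10: ref 1 -> FAULT, evict 5, frames=[4,7,1] (faults so far: 7)
  step 11: ref 6 -> FAULT, evict 7, frames=[4,6,1] (faults so far: 8)
  step 12: ref 6 -> HIT, frames=[4,6,1] (faults so far: 8)
  step 13: ref 6 -> HIT, frames=[4,6,1] (faults so far: 8)
  step 14: ref 6 -> HIT, frames=[4,6,1] (faults so far: 8)
  step 15: ref 7 -> FAULT, evict 4, frames=[7,6,1] (faults so far: 9)
  LRU total faults: 9
--- Optimal ---
  step 0: ref 4 -> FAULT, frames=[4,-,-] (faults so far: 1)
  step 1: ref 3 -> FAULT, frames=[4,3,-] (faults so far: 2)
  step 2: ref 4 -> HIT, frames=[4,3,-] (faults so far: 2)
  step 3: ref 5 -> FAULT, frames=[4,3,5] (faults so far: 3)
  step 4: ref 7 -> FAULT, evict 4, frames=[7,3,5] (faults so far: 4)
  step 5: ref 3 -> HIT, frames=[7,3,5] (faults so far: 4)
  step 6: ref 5 -> HIT, frames=[7,3,5] (faults so far: 4)
  step 7: ref 7 -> HIT, frames=[7,3,5] (faults so far: 4)
  step 8: ref 7 -> HIT, frames=[7,3,5] (faults so far: 4)
  step 9: ref 4 -> FAULT, evict 3, frames=[7,4,5] (faults so far: 5)
  step 10: ref 1 -> FAULT, evict 4, frames=[7,1,5] (faults so far: 6)
  step 11: ref 6 -> FAULT, evict 1, frames=[7,6,5] (faults so far: 7)
  step 12: ref 6 -> HIT, frames=[7,6,5] (faults so far: 7)
  step 13: ref 6 -> HIT, frames=[7,6,5] (faults so far: 7)
  step 14: ref 6 -> HIT, frames=[7,6,5] (faults so far: 7)
  step 15: ref 7 -> HIT, frames=[7,6,5] (faults so far: 7)
  Optimal total faults: 7

Answer: 8 9 7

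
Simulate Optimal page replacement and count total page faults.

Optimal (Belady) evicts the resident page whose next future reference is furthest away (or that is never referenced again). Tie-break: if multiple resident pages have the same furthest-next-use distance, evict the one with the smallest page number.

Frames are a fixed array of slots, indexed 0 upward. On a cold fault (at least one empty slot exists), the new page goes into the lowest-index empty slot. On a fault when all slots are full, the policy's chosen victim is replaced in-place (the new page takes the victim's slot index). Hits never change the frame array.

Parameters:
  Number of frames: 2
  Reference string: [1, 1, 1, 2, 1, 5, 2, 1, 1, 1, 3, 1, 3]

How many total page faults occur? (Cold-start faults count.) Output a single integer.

Answer: 5

Derivation:
Step 0: ref 1 → FAULT, frames=[1,-]
Step 1: ref 1 → HIT, frames=[1,-]
Step 2: ref 1 → HIT, frames=[1,-]
Step 3: ref 2 → FAULT, frames=[1,2]
Step 4: ref 1 → HIT, frames=[1,2]
Step 5: ref 5 → FAULT (evict 1), frames=[5,2]
Step 6: ref 2 → HIT, frames=[5,2]
Step 7: ref 1 → FAULT (evict 2), frames=[5,1]
Step 8: ref 1 → HIT, frames=[5,1]
Step 9: ref 1 → HIT, frames=[5,1]
Step 10: ref 3 → FAULT (evict 5), frames=[3,1]
Step 11: ref 1 → HIT, frames=[3,1]
Step 12: ref 3 → HIT, frames=[3,1]
Total faults: 5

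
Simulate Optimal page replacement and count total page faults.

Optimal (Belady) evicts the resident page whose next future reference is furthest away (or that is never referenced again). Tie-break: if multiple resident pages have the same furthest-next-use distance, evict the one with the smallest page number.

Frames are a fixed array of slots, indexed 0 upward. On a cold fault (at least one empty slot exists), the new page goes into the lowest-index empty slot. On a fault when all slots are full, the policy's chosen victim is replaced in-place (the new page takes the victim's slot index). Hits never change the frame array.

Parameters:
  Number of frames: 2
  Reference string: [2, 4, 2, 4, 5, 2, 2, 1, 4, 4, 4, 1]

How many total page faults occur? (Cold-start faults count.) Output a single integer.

Answer: 5

Derivation:
Step 0: ref 2 → FAULT, frames=[2,-]
Step 1: ref 4 → FAULT, frames=[2,4]
Step 2: ref 2 → HIT, frames=[2,4]
Step 3: ref 4 → HIT, frames=[2,4]
Step 4: ref 5 → FAULT (evict 4), frames=[2,5]
Step 5: ref 2 → HIT, frames=[2,5]
Step 6: ref 2 → HIT, frames=[2,5]
Step 7: ref 1 → FAULT (evict 2), frames=[1,5]
Step 8: ref 4 → FAULT (evict 5), frames=[1,4]
Step 9: ref 4 → HIT, frames=[1,4]
Step 10: ref 4 → HIT, frames=[1,4]
Step 11: ref 1 → HIT, frames=[1,4]
Total faults: 5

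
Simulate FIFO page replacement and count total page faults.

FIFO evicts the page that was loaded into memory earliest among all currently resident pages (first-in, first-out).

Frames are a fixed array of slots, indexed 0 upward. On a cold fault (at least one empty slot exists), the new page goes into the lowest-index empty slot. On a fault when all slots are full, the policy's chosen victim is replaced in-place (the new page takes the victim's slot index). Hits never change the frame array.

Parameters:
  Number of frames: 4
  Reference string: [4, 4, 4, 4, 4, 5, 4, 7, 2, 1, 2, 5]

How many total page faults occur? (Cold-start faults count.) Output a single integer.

Answer: 5

Derivation:
Step 0: ref 4 → FAULT, frames=[4,-,-,-]
Step 1: ref 4 → HIT, frames=[4,-,-,-]
Step 2: ref 4 → HIT, frames=[4,-,-,-]
Step 3: ref 4 → HIT, frames=[4,-,-,-]
Step 4: ref 4 → HIT, frames=[4,-,-,-]
Step 5: ref 5 → FAULT, frames=[4,5,-,-]
Step 6: ref 4 → HIT, frames=[4,5,-,-]
Step 7: ref 7 → FAULT, frames=[4,5,7,-]
Step 8: ref 2 → FAULT, frames=[4,5,7,2]
Step 9: ref 1 → FAULT (evict 4), frames=[1,5,7,2]
Step 10: ref 2 → HIT, frames=[1,5,7,2]
Step 11: ref 5 → HIT, frames=[1,5,7,2]
Total faults: 5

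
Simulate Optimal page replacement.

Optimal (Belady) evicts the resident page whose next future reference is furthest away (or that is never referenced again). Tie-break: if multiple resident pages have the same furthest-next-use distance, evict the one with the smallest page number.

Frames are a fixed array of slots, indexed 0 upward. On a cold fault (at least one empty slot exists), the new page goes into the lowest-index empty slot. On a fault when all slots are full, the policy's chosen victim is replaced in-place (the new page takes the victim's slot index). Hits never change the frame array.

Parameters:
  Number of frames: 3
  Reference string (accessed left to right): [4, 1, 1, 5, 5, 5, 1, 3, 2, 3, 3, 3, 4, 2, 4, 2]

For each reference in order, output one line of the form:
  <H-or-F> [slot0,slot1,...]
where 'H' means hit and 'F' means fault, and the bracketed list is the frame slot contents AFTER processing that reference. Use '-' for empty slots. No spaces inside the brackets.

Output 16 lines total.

F [4,-,-]
F [4,1,-]
H [4,1,-]
F [4,1,5]
H [4,1,5]
H [4,1,5]
H [4,1,5]
F [4,3,5]
F [4,3,2]
H [4,3,2]
H [4,3,2]
H [4,3,2]
H [4,3,2]
H [4,3,2]
H [4,3,2]
H [4,3,2]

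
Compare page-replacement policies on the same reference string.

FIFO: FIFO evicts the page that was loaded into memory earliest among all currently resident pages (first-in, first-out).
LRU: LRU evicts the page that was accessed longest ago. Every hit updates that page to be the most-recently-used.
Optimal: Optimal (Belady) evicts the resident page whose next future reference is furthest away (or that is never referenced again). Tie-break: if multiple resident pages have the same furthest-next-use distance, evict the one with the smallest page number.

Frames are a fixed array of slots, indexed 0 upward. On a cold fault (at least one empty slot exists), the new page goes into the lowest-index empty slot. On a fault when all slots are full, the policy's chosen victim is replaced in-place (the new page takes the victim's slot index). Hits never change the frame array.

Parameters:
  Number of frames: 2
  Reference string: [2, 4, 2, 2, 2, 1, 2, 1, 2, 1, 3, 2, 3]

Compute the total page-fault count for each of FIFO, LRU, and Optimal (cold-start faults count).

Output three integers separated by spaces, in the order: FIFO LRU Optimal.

Answer: 5 5 4

Derivation:
--- FIFO ---
  step 0: ref 2 -> FAULT, frames=[2,-] (faults so far: 1)
  step 1: ref 4 -> FAULT, frames=[2,4] (faults so far: 2)
  step 2: ref 2 -> HIT, frames=[2,4] (faults so far: 2)
  step 3: ref 2 -> HIT, frames=[2,4] (faults so far: 2)
  step 4: ref 2 -> HIT, frames=[2,4] (faults so far: 2)
  step 5: ref 1 -> FAULT, evict 2, frames=[1,4] (faults so far: 3)
  step 6: ref 2 -> FAULT, evict 4, frames=[1,2] (faults so far: 4)
  step 7: ref 1 -> HIT, frames=[1,2] (faults so far: 4)
  step 8: ref 2 -> HIT, frames=[1,2] (faults so far: 4)
  step 9: ref 1 -> HIT, frames=[1,2] (faults so far: 4)
  step 10: ref 3 -> FAULT, evict 1, frames=[3,2] (faults so far: 5)
  step 11: ref 2 -> HIT, frames=[3,2] (faults so far: 5)
  step 12: ref 3 -> HIT, frames=[3,2] (faults so far: 5)
  FIFO total faults: 5
--- LRU ---
  step 0: ref 2 -> FAULT, frames=[2,-] (faults so far: 1)
  step 1: ref 4 -> FAULT, frames=[2,4] (faults so far: 2)
  step 2: ref 2 -> HIT, frames=[2,4] (faults so far: 2)
  step 3: ref 2 -> HIT, frames=[2,4] (faults so far: 2)
  step 4: ref 2 -> HIT, frames=[2,4] (faults so far: 2)
  step 5: ref 1 -> FAULT, evict 4, frames=[2,1] (faults so far: 3)
  step 6: ref 2 -> HIT, frames=[2,1] (faults so far: 3)
  step 7: ref 1 -> HIT, frames=[2,1] (faults so far: 3)
  step 8: ref 2 -> HIT, frames=[2,1] (faults so far: 3)
  step 9: ref 1 -> HIT, frames=[2,1] (faults so far: 3)
  step 10: ref 3 -> FAULT, evict 2, frames=[3,1] (faults so far: 4)
  step 11: ref 2 -> FAULT, evict 1, frames=[3,2] (faults so far: 5)
  step 12: ref 3 -> HIT, frames=[3,2] (faults so far: 5)
  LRU total faults: 5
--- Optimal ---
  step 0: ref 2 -> FAULT, frames=[2,-] (faults so far: 1)
  step 1: ref 4 -> FAULT, frames=[2,4] (faults so far: 2)
  step 2: ref 2 -> HIT, frames=[2,4] (faults so far: 2)
  step 3: ref 2 -> HIT, frames=[2,4] (faults so far: 2)
  step 4: ref 2 -> HIT, frames=[2,4] (faults so far: 2)
  step 5: ref 1 -> FAULT, evict 4, frames=[2,1] (faults so far: 3)
  step 6: ref 2 -> HIT, frames=[2,1] (faults so far: 3)
  step 7: ref 1 -> HIT, frames=[2,1] (faults so far: 3)
  step 8: ref 2 -> HIT, frames=[2,1] (faults so far: 3)
  step 9: ref 1 -> HIT, frames=[2,1] (faults so far: 3)
  step 10: ref 3 -> FAULT, evict 1, frames=[2,3] (faults so far: 4)
  step 11: ref 2 -> HIT, frames=[2,3] (faults so far: 4)
  step 12: ref 3 -> HIT, frames=[2,3] (faults so far: 4)
  Optimal total faults: 4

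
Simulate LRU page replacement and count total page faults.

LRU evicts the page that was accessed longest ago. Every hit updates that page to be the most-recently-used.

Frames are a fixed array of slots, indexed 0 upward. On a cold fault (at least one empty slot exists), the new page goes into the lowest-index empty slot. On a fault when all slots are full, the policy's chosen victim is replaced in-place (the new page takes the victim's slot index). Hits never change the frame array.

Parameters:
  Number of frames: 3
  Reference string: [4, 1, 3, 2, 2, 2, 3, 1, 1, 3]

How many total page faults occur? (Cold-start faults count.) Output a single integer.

Answer: 4

Derivation:
Step 0: ref 4 → FAULT, frames=[4,-,-]
Step 1: ref 1 → FAULT, frames=[4,1,-]
Step 2: ref 3 → FAULT, frames=[4,1,3]
Step 3: ref 2 → FAULT (evict 4), frames=[2,1,3]
Step 4: ref 2 → HIT, frames=[2,1,3]
Step 5: ref 2 → HIT, frames=[2,1,3]
Step 6: ref 3 → HIT, frames=[2,1,3]
Step 7: ref 1 → HIT, frames=[2,1,3]
Step 8: ref 1 → HIT, frames=[2,1,3]
Step 9: ref 3 → HIT, frames=[2,1,3]
Total faults: 4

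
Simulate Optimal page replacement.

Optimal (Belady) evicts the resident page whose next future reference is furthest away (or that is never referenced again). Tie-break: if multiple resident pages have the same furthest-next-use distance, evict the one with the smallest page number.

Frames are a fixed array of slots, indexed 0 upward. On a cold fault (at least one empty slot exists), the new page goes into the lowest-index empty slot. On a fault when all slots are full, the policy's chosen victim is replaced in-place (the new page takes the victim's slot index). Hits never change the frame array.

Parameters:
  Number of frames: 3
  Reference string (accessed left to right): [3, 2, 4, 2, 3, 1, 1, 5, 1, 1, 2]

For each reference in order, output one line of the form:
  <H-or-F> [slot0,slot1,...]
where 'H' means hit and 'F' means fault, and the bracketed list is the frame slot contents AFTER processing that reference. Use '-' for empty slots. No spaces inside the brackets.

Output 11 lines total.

F [3,-,-]
F [3,2,-]
F [3,2,4]
H [3,2,4]
H [3,2,4]
F [1,2,4]
H [1,2,4]
F [1,2,5]
H [1,2,5]
H [1,2,5]
H [1,2,5]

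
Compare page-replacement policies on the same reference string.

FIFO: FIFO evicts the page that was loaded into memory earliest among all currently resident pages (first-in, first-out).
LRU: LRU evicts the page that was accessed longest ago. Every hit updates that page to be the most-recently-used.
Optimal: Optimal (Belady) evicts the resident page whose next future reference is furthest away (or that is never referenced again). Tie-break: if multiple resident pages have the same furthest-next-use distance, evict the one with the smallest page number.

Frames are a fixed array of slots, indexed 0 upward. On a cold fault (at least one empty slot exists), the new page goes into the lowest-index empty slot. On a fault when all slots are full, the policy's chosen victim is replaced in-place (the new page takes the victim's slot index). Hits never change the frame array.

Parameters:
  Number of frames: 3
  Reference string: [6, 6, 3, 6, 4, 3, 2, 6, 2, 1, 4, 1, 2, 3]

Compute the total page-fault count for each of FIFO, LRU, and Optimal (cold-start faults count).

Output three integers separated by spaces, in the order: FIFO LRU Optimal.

Answer: 9 8 6

Derivation:
--- FIFO ---
  step 0: ref 6 -> FAULT, frames=[6,-,-] (faults so far: 1)
  step 1: ref 6 -> HIT, frames=[6,-,-] (faults so far: 1)
  step 2: ref 3 -> FAULT, frames=[6,3,-] (faults so far: 2)
  step 3: ref 6 -> HIT, frames=[6,3,-] (faults so far: 2)
  step 4: ref 4 -> FAULT, frames=[6,3,4] (faults so far: 3)
  step 5: ref 3 -> HIT, frames=[6,3,4] (faults so far: 3)
  step 6: ref 2 -> FAULT, evict 6, frames=[2,3,4] (faults so far: 4)
  step 7: ref 6 -> FAULT, evict 3, frames=[2,6,4] (faults so far: 5)
  step 8: ref 2 -> HIT, frames=[2,6,4] (faults so far: 5)
  step 9: ref 1 -> FAULT, evict 4, frames=[2,6,1] (faults so far: 6)
  step 10: ref 4 -> FAULT, evict 2, frames=[4,6,1] (faults so far: 7)
  step 11: ref 1 -> HIT, frames=[4,6,1] (faults so far: 7)
  step 12: ref 2 -> FAULT, evict 6, frames=[4,2,1] (faults so far: 8)
  step 13: ref 3 -> FAULT, evict 1, frames=[4,2,3] (faults so far: 9)
  FIFO total faults: 9
--- LRU ---
  step 0: ref 6 -> FAULT, frames=[6,-,-] (faults so far: 1)
  step 1: ref 6 -> HIT, frames=[6,-,-] (faults so far: 1)
  step 2: ref 3 -> FAULT, frames=[6,3,-] (faults so far: 2)
  step 3: ref 6 -> HIT, frames=[6,3,-] (faults so far: 2)
  step 4: ref 4 -> FAULT, frames=[6,3,4] (faults so far: 3)
  step 5: ref 3 -> HIT, frames=[6,3,4] (faults so far: 3)
  step 6: ref 2 -> FAULT, evict 6, frames=[2,3,4] (faults so far: 4)
  step 7: ref 6 -> FAULT, evict 4, frames=[2,3,6] (faults so far: 5)
  step 8: ref 2 -> HIT, frames=[2,3,6] (faults so far: 5)
  step 9: ref 1 -> FAULT, evict 3, frames=[2,1,6] (faults so far: 6)
  step 10: ref 4 -> FAULT, evict 6, frames=[2,1,4] (faults so far: 7)
  step 11: ref 1 -> HIT, frames=[2,1,4] (faults so far: 7)
  step 12: ref 2 -> HIT, frames=[2,1,4] (faults so far: 7)
  step 13: ref 3 -> FAULT, evict 4, frames=[2,1,3] (faults so far: 8)
  LRU total faults: 8
--- Optimal ---
  step 0: ref 6 -> FAULT, frames=[6,-,-] (faults so far: 1)
  step 1: ref 6 -> HIT, frames=[6,-,-] (faults so far: 1)
  step 2: ref 3 -> FAULT, frames=[6,3,-] (faults so far: 2)
  step 3: ref 6 -> HIT, frames=[6,3,-] (faults so far: 2)
  step 4: ref 4 -> FAULT, frames=[6,3,4] (faults so far: 3)
  step 5: ref 3 -> HIT, frames=[6,3,4] (faults so far: 3)
  step 6: ref 2 -> FAULT, evict 3, frames=[6,2,4] (faults so far: 4)
  step 7: ref 6 -> HIT, frames=[6,2,4] (faults so far: 4)
  step 8: ref 2 -> HIT, frames=[6,2,4] (faults so far: 4)
  step 9: ref 1 -> FAULT, evict 6, frames=[1,2,4] (faults so far: 5)
  step 10: ref 4 -> HIT, frames=[1,2,4] (faults so far: 5)
  step 11: ref 1 -> HIT, frames=[1,2,4] (faults so far: 5)
  step 12: ref 2 -> HIT, frames=[1,2,4] (faults so far: 5)
  step 13: ref 3 -> FAULT, evict 1, frames=[3,2,4] (faults so far: 6)
  Optimal total faults: 6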